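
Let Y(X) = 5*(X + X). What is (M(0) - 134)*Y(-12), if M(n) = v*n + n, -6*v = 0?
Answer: 16080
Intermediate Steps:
v = 0 (v = -⅙*0 = 0)
M(n) = n (M(n) = 0*n + n = 0 + n = n)
Y(X) = 10*X (Y(X) = 5*(2*X) = 10*X)
(M(0) - 134)*Y(-12) = (0 - 134)*(10*(-12)) = -134*(-120) = 16080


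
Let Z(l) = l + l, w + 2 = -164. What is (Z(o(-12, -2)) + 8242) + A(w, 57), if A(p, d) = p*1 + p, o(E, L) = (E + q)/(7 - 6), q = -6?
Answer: 7874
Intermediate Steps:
w = -166 (w = -2 - 164 = -166)
o(E, L) = -6 + E (o(E, L) = (E - 6)/(7 - 6) = (-6 + E)/1 = (-6 + E)*1 = -6 + E)
A(p, d) = 2*p (A(p, d) = p + p = 2*p)
Z(l) = 2*l
(Z(o(-12, -2)) + 8242) + A(w, 57) = (2*(-6 - 12) + 8242) + 2*(-166) = (2*(-18) + 8242) - 332 = (-36 + 8242) - 332 = 8206 - 332 = 7874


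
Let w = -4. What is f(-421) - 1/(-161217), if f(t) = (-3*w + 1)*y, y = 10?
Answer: 20958211/161217 ≈ 130.00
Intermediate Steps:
f(t) = 130 (f(t) = (-3*(-4) + 1)*10 = (12 + 1)*10 = 13*10 = 130)
f(-421) - 1/(-161217) = 130 - 1/(-161217) = 130 - 1*(-1/161217) = 130 + 1/161217 = 20958211/161217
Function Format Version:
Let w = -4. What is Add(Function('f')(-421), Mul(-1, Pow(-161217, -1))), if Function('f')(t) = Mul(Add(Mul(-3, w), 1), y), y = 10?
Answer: Rational(20958211, 161217) ≈ 130.00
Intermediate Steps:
Function('f')(t) = 130 (Function('f')(t) = Mul(Add(Mul(-3, -4), 1), 10) = Mul(Add(12, 1), 10) = Mul(13, 10) = 130)
Add(Function('f')(-421), Mul(-1, Pow(-161217, -1))) = Add(130, Mul(-1, Pow(-161217, -1))) = Add(130, Mul(-1, Rational(-1, 161217))) = Add(130, Rational(1, 161217)) = Rational(20958211, 161217)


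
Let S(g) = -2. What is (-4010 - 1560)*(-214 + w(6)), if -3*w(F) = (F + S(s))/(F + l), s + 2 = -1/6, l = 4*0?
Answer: 10738960/9 ≈ 1.1932e+6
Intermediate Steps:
l = 0
s = -13/6 (s = -2 - 1/6 = -13/6 ≈ -2.1667)
w(F) = -(-2 + F)/(3*F) (w(F) = -(F - 2)/(3*(F + 0)) = -(-2 + F)/(3*F))
(-4010 - 1560)*(-214 + w(6)) = (-4010 - 1560)*(-214 + (1/3)*(2 - 1*6)/6) = -5570*(-214 + (1/3)*(1/6)*(2 - 6)) = -5570*(-214 + (1/3)*(1/6)*(-4)) = -5570*(-214 - 2/9) = -5570*(-1928/9) = 10738960/9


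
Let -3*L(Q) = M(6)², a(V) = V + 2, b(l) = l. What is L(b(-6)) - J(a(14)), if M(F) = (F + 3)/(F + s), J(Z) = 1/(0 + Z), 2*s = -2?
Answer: -457/400 ≈ -1.1425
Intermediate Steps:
s = -1 (s = (½)*(-2) = -1)
a(V) = 2 + V
J(Z) = 1/Z
M(F) = (3 + F)/(-1 + F) (M(F) = (F + 3)/(F - 1) = (3 + F)/(-1 + F))
L(Q) = -27/25 (L(Q) = -(3 + 6)²/(-1 + 6)²/3 = -(9/5)²/3 = -⅓*81/25 = -27/25)
L(b(-6)) - J(a(14)) = -27/25 - 1/(2 + 14) = -27/25 - 1/16 = -457/400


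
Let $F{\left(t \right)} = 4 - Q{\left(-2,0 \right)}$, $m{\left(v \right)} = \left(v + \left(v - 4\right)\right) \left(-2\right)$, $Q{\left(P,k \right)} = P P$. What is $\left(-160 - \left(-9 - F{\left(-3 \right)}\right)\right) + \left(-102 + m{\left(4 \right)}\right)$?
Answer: $-261$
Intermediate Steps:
$Q{\left(P,k \right)} = P^{2}$
$m{\left(v \right)} = 8 - 4 v$ ($m{\left(v \right)} = \left(v + \left(-4 + v\right)\right) \left(-2\right) = \left(-4 + 2 v\right) \left(-2\right) = 8 - 4 v$)
$F{\left(t \right)} = 0$ ($F{\left(t \right)} = 4 - \left(-2\right)^{2} = 4 - 4 = 0$)
$\left(-160 - \left(-9 - F{\left(-3 \right)}\right)\right) + \left(-102 + m{\left(4 \right)}\right) = \left(-160 + \left(\left(0 + 29\right) - 20\right)\right) + \left(-102 + \left(8 - 16\right)\right) = \left(-160 + \left(29 - 20\right)\right) + \left(-102 + \left(8 - 16\right)\right) = \left(-160 + 9\right) - 110 = -151 - 110 = -261$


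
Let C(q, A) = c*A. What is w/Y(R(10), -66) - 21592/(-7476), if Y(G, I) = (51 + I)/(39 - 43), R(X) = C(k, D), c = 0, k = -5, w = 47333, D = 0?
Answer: 39326942/3115 ≈ 12625.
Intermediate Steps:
C(q, A) = 0 (C(q, A) = 0*A = 0)
R(X) = 0
Y(G, I) = -51/4 - I/4 (Y(G, I) = (51 + I)/(-4) = (51 + I)*(-¼) = -51/4 - I/4)
w/Y(R(10), -66) - 21592/(-7476) = 47333/(-51/4 - ¼*(-66)) - 21592/(-7476) = 47333/(-51/4 + 33/2) - 21592*(-1/7476) = 47333/(15/4) + 5398/1869 = 47333*(4/15) + 5398/1869 = 189332/15 + 5398/1869 = 39326942/3115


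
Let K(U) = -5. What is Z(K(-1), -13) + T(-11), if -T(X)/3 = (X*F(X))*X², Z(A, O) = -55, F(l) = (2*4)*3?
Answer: 95777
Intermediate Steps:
F(l) = 24 (F(l) = 8*3 = 24)
T(X) = -72*X³ (T(X) = -3*X*24*X² = -3*24*X*X² = -72*X³)
Z(K(-1), -13) + T(-11) = -55 - 72*(-11)³ = -55 - 72*(-1331) = -55 + 95832 = 95777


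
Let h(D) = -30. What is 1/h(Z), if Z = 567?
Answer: -1/30 ≈ -0.033333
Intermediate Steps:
1/h(Z) = 1/(-30) = -1/30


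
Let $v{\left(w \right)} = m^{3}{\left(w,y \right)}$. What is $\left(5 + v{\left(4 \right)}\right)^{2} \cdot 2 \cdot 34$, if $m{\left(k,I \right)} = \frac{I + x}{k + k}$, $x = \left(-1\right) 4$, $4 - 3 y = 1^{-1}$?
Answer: $\frac{109073513}{65536} \approx 1664.3$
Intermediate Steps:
$y = 1$ ($y = \frac{4}{3} - \frac{1}{3 \cdot 1} = \frac{4}{3} - \frac{1}{3} = 1$)
$x = -4$
$m{\left(k,I \right)} = \frac{-4 + I}{2 k}$ ($m{\left(k,I \right)} = \frac{I - 4}{k + k} = \frac{-4 + I}{2 k}$)
$v{\left(w \right)} = - \frac{27}{8 w^{3}}$ ($v{\left(w \right)} = \left(\frac{-4 + 1}{2 w}\right)^{3} = \left(\frac{1}{2} \frac{1}{w} \left(-3\right)\right)^{3} = \left(- \frac{3}{2 w}\right)^{3} = - \frac{27}{8 w^{3}}$)
$\left(5 + v{\left(4 \right)}\right)^{2} \cdot 2 \cdot 34 = \left(5 - \frac{27}{8 \cdot 64}\right)^{2} \cdot 2 \cdot 34 = \left(5 - \frac{27}{512}\right)^{2} \cdot 2 \cdot 34 = \left(\frac{2533}{512}\right)^{2} \cdot 2 \cdot 34 = \frac{6416089}{262144} \cdot 2 \cdot 34 = \frac{6416089}{131072} \cdot 34 = \frac{109073513}{65536}$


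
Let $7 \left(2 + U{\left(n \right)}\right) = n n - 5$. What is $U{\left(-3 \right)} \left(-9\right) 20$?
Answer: $\frac{1800}{7} \approx 257.14$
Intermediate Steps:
$U{\left(n \right)} = - \frac{19}{7} + \frac{n^{2}}{7}$ ($U{\left(n \right)} = -2 + \frac{n n - 5}{7} = -2 + \frac{n^{2} - 5}{7} = -2 + \frac{-5 + n^{2}}{7} = -2 + \left(- \frac{5}{7} + \frac{n^{2}}{7}\right) = - \frac{19}{7} + \frac{n^{2}}{7}$)
$U{\left(-3 \right)} \left(-9\right) 20 = \left(- \frac{19}{7} + \frac{\left(-3\right)^{2}}{7}\right) \left(-9\right) 20 = \left(- \frac{19}{7} + \frac{1}{7} \cdot 9\right) \left(-9\right) 20 = \left(- \frac{19}{7} + \frac{9}{7}\right) \left(-9\right) 20 = \left(- \frac{10}{7}\right) \left(-9\right) 20 = \frac{90}{7} \cdot 20 = \frac{1800}{7}$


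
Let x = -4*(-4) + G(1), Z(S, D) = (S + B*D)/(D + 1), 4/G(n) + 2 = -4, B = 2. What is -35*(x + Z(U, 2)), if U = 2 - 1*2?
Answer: -1750/3 ≈ -583.33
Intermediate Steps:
G(n) = -⅔ (G(n) = 4/(-2 - 4) = 4/(-6) = 4*(-⅙) = -⅔)
U = 0 (U = 2 - 2 = 0)
Z(S, D) = (S + 2*D)/(1 + D) (Z(S, D) = (S + 2*D)/(D + 1) = (S + 2*D)/(1 + D))
x = 46/3 (x = -4*(-4) - ⅔ = 16 - ⅔ = 46/3 ≈ 15.333)
-35*(x + Z(U, 2)) = -35*(46/3 + (0 + 2*2)/(1 + 2)) = -35*(46/3 + (0 + 4)/3) = -35*(46/3 + (⅓)*4) = -35*(46/3 + 4/3) = -35*50/3 = -1750/3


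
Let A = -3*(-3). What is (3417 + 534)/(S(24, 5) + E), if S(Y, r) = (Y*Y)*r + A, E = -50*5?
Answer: 3951/2639 ≈ 1.4972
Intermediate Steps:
E = -250
A = 9
S(Y, r) = 9 + r*Y**2 (S(Y, r) = (Y*Y)*r + 9 = Y**2*r + 9 = r*Y**2 + 9 = 9 + r*Y**2)
(3417 + 534)/(S(24, 5) + E) = (3417 + 534)/((9 + 5*24**2) - 250) = 3951/((9 + 5*576) - 250) = 3951/((9 + 2880) - 250) = 3951/(2889 - 250) = 3951/2639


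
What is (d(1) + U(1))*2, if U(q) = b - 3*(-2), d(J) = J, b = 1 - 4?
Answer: 8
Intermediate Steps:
b = -3
U(q) = 3 (U(q) = -3 - 3*(-2) = -3 + 6 = 3)
(d(1) + U(1))*2 = (1 + 3)*2 = 4*2 = 8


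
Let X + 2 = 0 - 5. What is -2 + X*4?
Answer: -30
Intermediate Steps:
X = -7 (X = -2 + (0 - 5) = -2 - 5 = -7)
-2 + X*4 = -2 - 7*4 = -2 - 28 = -30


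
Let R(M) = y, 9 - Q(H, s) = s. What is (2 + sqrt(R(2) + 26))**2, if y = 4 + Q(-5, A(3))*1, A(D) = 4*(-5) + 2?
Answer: (2 + sqrt(57))**2 ≈ 91.199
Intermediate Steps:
A(D) = -18 (A(D) = -20 + 2 = -18)
Q(H, s) = 9 - s
y = 31 (y = 4 + (9 - 1*(-18))*1 = 4 + (9 + 18)*1 = 4 + 27*1 = 4 + 27 = 31)
R(M) = 31
(2 + sqrt(R(2) + 26))**2 = (2 + sqrt(31 + 26))**2 = (2 + sqrt(57))**2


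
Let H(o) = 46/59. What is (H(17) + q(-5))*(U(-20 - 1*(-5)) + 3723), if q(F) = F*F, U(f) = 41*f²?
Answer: 19693908/59 ≈ 3.3380e+5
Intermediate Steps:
q(F) = F²
H(o) = 46/59 (H(o) = 46*(1/59) = 46/59)
(H(17) + q(-5))*(U(-20 - 1*(-5)) + 3723) = (46/59 + (-5)²)*(41*(-20 - 1*(-5))² + 3723) = (46/59 + 25)*(41*(-20 + 5)² + 3723) = 1521*(41*(-15)² + 3723)/59 = 1521*(41*225 + 3723)/59 = 1521*(9225 + 3723)/59 = (1521/59)*12948 = 19693908/59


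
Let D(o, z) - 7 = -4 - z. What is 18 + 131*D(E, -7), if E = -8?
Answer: 1328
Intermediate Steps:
D(o, z) = 3 - z (D(o, z) = 7 + (-4 - z) = 3 - z)
18 + 131*D(E, -7) = 18 + 131*(3 - 1*(-7)) = 18 + 131*(3 + 7) = 18 + 131*10 = 18 + 1310 = 1328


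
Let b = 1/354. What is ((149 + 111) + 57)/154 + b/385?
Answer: 20039/9735 ≈ 2.0584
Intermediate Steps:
b = 1/354 ≈ 0.0028249
((149 + 111) + 57)/154 + b/385 = ((149 + 111) + 57)/154 + (1/354)/385 = (260 + 57)*(1/154) + (1/354)*(1/385) = 317*(1/154) + 1/136290 = 317/154 + 1/136290 = 20039/9735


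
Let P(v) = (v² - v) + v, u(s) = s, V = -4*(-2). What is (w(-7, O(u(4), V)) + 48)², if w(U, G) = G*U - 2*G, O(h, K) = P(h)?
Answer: 9216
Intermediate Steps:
V = 8
P(v) = v²
O(h, K) = h²
w(U, G) = -2*G + G*U
(w(-7, O(u(4), V)) + 48)² = (4²*(-2 - 7) + 48)² = (16*(-9) + 48)² = (-144 + 48)² = (-96)² = 9216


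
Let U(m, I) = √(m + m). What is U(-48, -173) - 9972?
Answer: -9972 + 4*I*√6 ≈ -9972.0 + 9.798*I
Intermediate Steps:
U(m, I) = √2*√m (U(m, I) = √(2*m) = √2*√m)
U(-48, -173) - 9972 = √2*√(-48) - 9972 = √2*(4*I*√3) - 9972 = 4*I*√6 - 9972 = -9972 + 4*I*√6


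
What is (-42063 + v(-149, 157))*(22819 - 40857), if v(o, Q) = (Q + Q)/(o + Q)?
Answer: 1516048805/2 ≈ 7.5802e+8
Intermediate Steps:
v(o, Q) = 2*Q/(Q + o) (v(o, Q) = (2*Q)/(Q + o) = 2*Q/(Q + o))
(-42063 + v(-149, 157))*(22819 - 40857) = (-42063 + 2*157/(157 - 149))*(22819 - 40857) = (-42063 + 2*157/8)*(-18038) = (-42063 + 2*157*(1/8))*(-18038) = (-42063 + 157/4)*(-18038) = -168095/4*(-18038) = 1516048805/2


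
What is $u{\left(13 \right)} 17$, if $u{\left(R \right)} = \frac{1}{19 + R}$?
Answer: $\frac{17}{32} \approx 0.53125$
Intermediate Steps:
$u{\left(13 \right)} 17 = \frac{1}{19 + 13} \cdot 17 = \frac{1}{32} \cdot 17 = \frac{17}{32}$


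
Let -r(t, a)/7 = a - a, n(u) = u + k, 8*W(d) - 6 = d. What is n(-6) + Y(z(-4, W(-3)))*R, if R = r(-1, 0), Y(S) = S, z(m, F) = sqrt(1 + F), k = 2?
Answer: -4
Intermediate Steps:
W(d) = 3/4 + d/8
n(u) = 2 + u (n(u) = u + 2 = 2 + u)
r(t, a) = 0 (r(t, a) = -7*(a - a) = -7*0 = 0)
R = 0
n(-6) + Y(z(-4, W(-3)))*R = (2 - 6) + sqrt(1 + (3/4 + (1/8)*(-3)))*0 = -4 + sqrt(1 + (3/4 - 3/8))*0 = -4 + sqrt(1 + 3/8)*0 = -4 + sqrt(11/8)*0 = -4 + (sqrt(22)/4)*0 = -4 + 0 = -4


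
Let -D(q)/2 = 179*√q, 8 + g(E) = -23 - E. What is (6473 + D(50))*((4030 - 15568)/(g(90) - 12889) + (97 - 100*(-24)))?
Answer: 105178184642/6505 - 5817053932*√2/1301 ≈ 9.8456e+6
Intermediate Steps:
g(E) = -31 - E (g(E) = -8 + (-23 - E) = -31 - E)
D(q) = -358*√q
(6473 + D(50))*((4030 - 15568)/(g(90) - 12889) + (97 - 100*(-24))) = (6473 - 1790*√2)*((4030 - 15568)/((-31 - 1*90) - 12889) + (97 - 100*(-24))) = (6473 - 1790*√2)*(-11538/((-31 - 90) - 12889) + (97 + 2400)) = (6473 - 1790*√2)*(-11538/(-121 - 12889) + 2497) = (6473 - 1790*√2)*(-11538/(-13010) + 2497) = (6473 - 1790*√2)*(-11538*(-1/13010) + 2497) = (6473 - 1790*√2)*(5769/6505 + 2497) = (6473 - 1790*√2)*(16248754/6505) = 105178184642/6505 - 5817053932*√2/1301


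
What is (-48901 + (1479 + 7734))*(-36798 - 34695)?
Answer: 2837414184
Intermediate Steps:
(-48901 + (1479 + 7734))*(-36798 - 34695) = (-48901 + 9213)*(-71493) = -39688*(-71493) = 2837414184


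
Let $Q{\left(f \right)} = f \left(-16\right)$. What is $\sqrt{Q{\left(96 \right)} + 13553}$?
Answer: $\sqrt{12017} \approx 109.62$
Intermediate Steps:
$Q{\left(f \right)} = - 16 f$
$\sqrt{Q{\left(96 \right)} + 13553} = \sqrt{\left(-16\right) 96 + 13553} = \sqrt{-1536 + 13553} = \sqrt{12017}$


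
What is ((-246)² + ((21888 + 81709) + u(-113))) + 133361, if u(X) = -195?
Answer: 297279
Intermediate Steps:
((-246)² + ((21888 + 81709) + u(-113))) + 133361 = ((-246)² + ((21888 + 81709) - 195)) + 133361 = (60516 + (103597 - 195)) + 133361 = (60516 + 103402) + 133361 = 163918 + 133361 = 297279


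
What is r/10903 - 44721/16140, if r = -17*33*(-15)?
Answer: -117258321/58658140 ≈ -1.9990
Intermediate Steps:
r = 8415 (r = -561*(-15) = 8415)
r/10903 - 44721/16140 = 8415/10903 - 44721/16140 = 8415*(1/10903) - 44721*1/16140 = 8415/10903 - 14907/5380 = -117258321/58658140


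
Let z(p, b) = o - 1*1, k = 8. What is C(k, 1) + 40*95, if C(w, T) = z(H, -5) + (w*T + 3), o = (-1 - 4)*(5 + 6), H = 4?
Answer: 3755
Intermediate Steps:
o = -55 (o = -5*11 = -55)
z(p, b) = -56 (z(p, b) = -55 - 1*1 = -55 - 1 = -56)
C(w, T) = -53 + T*w (C(w, T) = -56 + (w*T + 3) = -56 + (T*w + 3) = -56 + (3 + T*w) = -53 + T*w)
C(k, 1) + 40*95 = (-53 + 1*8) + 40*95 = (-53 + 8) + 3800 = -45 + 3800 = 3755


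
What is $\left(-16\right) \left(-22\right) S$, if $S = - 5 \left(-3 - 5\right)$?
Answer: $14080$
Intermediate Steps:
$S = 40$ ($S = \left(-5\right) \left(-8\right) = 40$)
$\left(-16\right) \left(-22\right) S = \left(-16\right) \left(-22\right) 40 = 352 \cdot 40 = 14080$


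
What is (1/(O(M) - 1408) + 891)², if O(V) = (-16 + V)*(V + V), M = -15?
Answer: 181388254609/228484 ≈ 7.9388e+5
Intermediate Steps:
O(V) = 2*V*(-16 + V) (O(V) = (-16 + V)*(2*V) = 2*V*(-16 + V))
(1/(O(M) - 1408) + 891)² = (1/(2*(-15)*(-16 - 15) - 1408) + 891)² = (1/(2*(-15)*(-31) - 1408) + 891)² = (1/(930 - 1408) + 891)² = (1/(-478) + 891)² = (-1/478 + 891)² = (425897/478)² = 181388254609/228484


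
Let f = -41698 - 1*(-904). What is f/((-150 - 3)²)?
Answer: -13598/7803 ≈ -1.7427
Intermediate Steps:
f = -40794 (f = -41698 + 904 = -40794)
f/((-150 - 3)²) = -40794/(-150 - 3)² = -40794/((-153)²) = -40794/23409 = -40794*1/23409 = -13598/7803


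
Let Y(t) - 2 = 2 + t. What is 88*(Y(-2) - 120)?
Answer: -10384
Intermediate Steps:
Y(t) = 4 + t (Y(t) = 2 + (2 + t) = 4 + t)
88*(Y(-2) - 120) = 88*((4 - 2) - 120) = 88*(2 - 120) = 88*(-118) = -10384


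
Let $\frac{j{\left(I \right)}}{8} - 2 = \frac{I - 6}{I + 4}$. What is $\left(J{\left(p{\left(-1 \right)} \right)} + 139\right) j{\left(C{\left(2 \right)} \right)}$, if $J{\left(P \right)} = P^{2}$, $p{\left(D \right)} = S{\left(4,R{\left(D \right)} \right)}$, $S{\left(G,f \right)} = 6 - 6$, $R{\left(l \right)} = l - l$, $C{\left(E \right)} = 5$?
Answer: $\frac{18904}{9} \approx 2100.4$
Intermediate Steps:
$R{\left(l \right)} = 0$
$j{\left(I \right)} = 16 + \frac{8 \left(-6 + I\right)}{4 + I}$ ($j{\left(I \right)} = 16 + 8 \frac{I - 6}{I + 4} = 16 + 8 \frac{-6 + I}{4 + I} = 16 + \frac{8 \left(-6 + I\right)}{4 + I}$)
$S{\left(G,f \right)} = 0$ ($S{\left(G,f \right)} = 6 - 6 = 0$)
$p{\left(D \right)} = 0$
$\left(J{\left(p{\left(-1 \right)} \right)} + 139\right) j{\left(C{\left(2 \right)} \right)} = \left(0^{2} + 139\right) \frac{8 \left(2 + 3 \cdot 5\right)}{4 + 5} = \left(0 + 139\right) \frac{8 \left(2 + 15\right)}{9} = 139 \cdot 8 \cdot \frac{1}{9} \cdot 17 = 139 \cdot \frac{136}{9} = \frac{18904}{9}$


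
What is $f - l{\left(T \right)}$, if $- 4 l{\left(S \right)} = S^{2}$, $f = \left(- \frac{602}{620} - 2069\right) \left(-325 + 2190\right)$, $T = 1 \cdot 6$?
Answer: $- \frac{239350185}{62} \approx -3.8605 \cdot 10^{6}$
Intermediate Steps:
$T = 6$
$f = - \frac{239350743}{62}$ ($f = \left(\left(-602\right) \frac{1}{620} - 2069\right) 1865 = \left(- \frac{301}{310} - 2069\right) 1865 = \left(- \frac{641691}{310}\right) 1865 = - \frac{239350743}{62} \approx -3.8605 \cdot 10^{6}$)
$l{\left(S \right)} = - \frac{S^{2}}{4}$
$f - l{\left(T \right)} = - \frac{239350743}{62} - - \frac{6^{2}}{4} = - \frac{239350743}{62} - \left(- \frac{1}{4}\right) 36 = - \frac{239350743}{62} - -9 = - \frac{239350743}{62} + 9 = - \frac{239350185}{62}$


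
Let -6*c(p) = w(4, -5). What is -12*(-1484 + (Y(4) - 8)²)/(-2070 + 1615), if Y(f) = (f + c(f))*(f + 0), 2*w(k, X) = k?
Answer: -51824/1365 ≈ -37.966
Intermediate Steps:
w(k, X) = k/2
c(p) = -⅓ (c(p) = -4/12 = -⅙*2 = -⅓)
Y(f) = f*(-⅓ + f) (Y(f) = (f - ⅓)*(f + 0) = (-⅓ + f)*f = f*(-⅓ + f))
-12*(-1484 + (Y(4) - 8)²)/(-2070 + 1615) = -12*(-1484 + (4*(-⅓ + 4) - 8)²)/(-2070 + 1615) = -12*(-1484 + (4*(11/3) - 8)²)/(-455) = -12*(-1484 + (44/3 - 8)²)*(-1)/455 = -12*(-1484 + (20/3)²)*(-1)/455 = -12*(-1484 + 400/9)*(-1)/455 = -(-51824)*(-1)/(3*455) = -12*12956/4095 = -51824/1365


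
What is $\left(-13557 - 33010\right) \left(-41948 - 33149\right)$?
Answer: $3497041999$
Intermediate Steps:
$\left(-13557 - 33010\right) \left(-41948 - 33149\right) = \left(-46567\right) \left(-75097\right) = 3497041999$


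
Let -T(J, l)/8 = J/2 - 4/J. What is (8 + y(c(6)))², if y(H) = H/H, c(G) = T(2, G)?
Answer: 81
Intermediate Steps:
T(J, l) = -4*J + 32/J (T(J, l) = -8*(J/2 - 4/J) = -4*J + 32/J)
c(G) = 8 (c(G) = -4*2 + 32/2 = -8 + 32*(½) = -8 + 16 = 8)
y(H) = 1
(8 + y(c(6)))² = (8 + 1)² = 9² = 81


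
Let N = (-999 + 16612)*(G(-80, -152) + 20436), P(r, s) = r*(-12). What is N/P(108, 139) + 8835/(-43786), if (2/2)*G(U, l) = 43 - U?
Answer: -2342462906237/9457776 ≈ -2.4768e+5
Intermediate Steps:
G(U, l) = 43 - U
P(r, s) = -12*r
N = 320987667 (N = (-999 + 16612)*((43 - 1*(-80)) + 20436) = 15613*((43 + 80) + 20436) = 15613*(123 + 20436) = 15613*20559 = 320987667)
N/P(108, 139) + 8835/(-43786) = 320987667/((-12*108)) + 8835/(-43786) = 320987667/(-1296) + 8835*(-1/43786) = 320987667*(-1/1296) - 8835/43786 = -106995889/432 - 8835/43786 = -2342462906237/9457776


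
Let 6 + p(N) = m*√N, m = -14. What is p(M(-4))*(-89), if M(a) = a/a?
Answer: 1780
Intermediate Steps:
M(a) = 1
p(N) = -6 - 14*√N
p(M(-4))*(-89) = (-6 - 14*√1)*(-89) = (-6 - 14*1)*(-89) = (-6 - 14)*(-89) = -20*(-89) = 1780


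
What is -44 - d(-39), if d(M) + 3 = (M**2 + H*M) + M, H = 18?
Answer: -821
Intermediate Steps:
d(M) = -3 + M**2 + 19*M (d(M) = -3 + ((M**2 + 18*M) + M) = -3 + (M**2 + 19*M) = -3 + M**2 + 19*M)
-44 - d(-39) = -44 - (-3 + (-39)**2 + 19*(-39)) = -44 - (-3 + 1521 - 741) = -44 - 1*777 = -44 - 777 = -821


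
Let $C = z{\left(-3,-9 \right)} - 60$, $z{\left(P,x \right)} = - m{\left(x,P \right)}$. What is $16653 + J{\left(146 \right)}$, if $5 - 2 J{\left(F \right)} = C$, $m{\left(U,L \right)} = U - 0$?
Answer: $16681$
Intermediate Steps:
$m{\left(U,L \right)} = U$ ($m{\left(U,L \right)} = U + 0 = U$)
$z{\left(P,x \right)} = - x$
$C = -51$ ($C = \left(-1\right) \left(-9\right) - 60 = 9 - 60 = -51$)
$J{\left(F \right)} = 28$ ($J{\left(F \right)} = \frac{5}{2} - - \frac{51}{2} = \frac{5}{2} + \frac{51}{2} = 28$)
$16653 + J{\left(146 \right)} = 16653 + 28 = 16681$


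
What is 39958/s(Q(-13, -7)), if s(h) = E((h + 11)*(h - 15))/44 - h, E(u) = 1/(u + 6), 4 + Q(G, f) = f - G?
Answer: -286578776/14345 ≈ -19978.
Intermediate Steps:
Q(G, f) = -4 + f - G (Q(G, f) = -4 + (f - G) = -4 + f - G)
E(u) = 1/(6 + u)
s(h) = -h + 1/(44*(6 + (-15 + h)*(11 + h))) (s(h) = 1/((6 + (h + 11)*(h - 15))*44) - h = (1/44)/(6 + (11 + h)*(-15 + h)) - h = (1/44)/(6 + (-15 + h)*(11 + h)) - h = 1/(44*(6 + (-15 + h)*(11 + h))) - h = -h + 1/(44*(6 + (-15 + h)*(11 + h))))
39958/s(Q(-13, -7)) = 39958/(((-1/44 - (-4 - 7 - 1*(-13))*(159 - (-4 - 7 - 1*(-13))**2 + 4*(-4 - 7 - 1*(-13))))/(159 - (-4 - 7 - 1*(-13))**2 + 4*(-4 - 7 - 1*(-13))))) = 39958/(((-1/44 - (-4 - 7 + 13)*(159 - (-4 - 7 + 13)**2 + 4*(-4 - 7 + 13)))/(159 - (-4 - 7 + 13)**2 + 4*(-4 - 7 + 13)))) = 39958/(((-1/44 - 1*2*(159 - 1*2**2 + 4*2))/(159 - 1*2**2 + 4*2))) = 39958/(((-1/44 - 1*2*(159 - 1*4 + 8))/(159 - 1*4 + 8))) = 39958/(((-1/44 - 1*2*(159 - 4 + 8))/(159 - 4 + 8))) = 39958/(((-1/44 - 1*2*163)/163)) = 39958/(((-1/44 - 326)/163)) = 39958/(((1/163)*(-14345/44))) = 39958/(-14345/7172) = 39958*(-7172/14345) = -286578776/14345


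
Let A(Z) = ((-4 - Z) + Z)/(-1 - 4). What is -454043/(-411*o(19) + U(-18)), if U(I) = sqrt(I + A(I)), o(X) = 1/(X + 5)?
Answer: 2488155640/99349 + 29058752*I*sqrt(430)/99349 ≈ 25045.0 + 6065.2*I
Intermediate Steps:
A(Z) = 4/5 (A(Z) = -4/(-5) = -4*(-1/5) = 4/5)
o(X) = 1/(5 + X)
U(I) = sqrt(4/5 + I) (U(I) = sqrt(I + 4/5) = sqrt(4/5 + I))
-454043/(-411*o(19) + U(-18)) = -454043/(-411/(5 + 19) + sqrt(20 + 25*(-18))/5) = -454043/(-411/24 + sqrt(20 - 450)/5) = -454043/(-411*1/24 + sqrt(-430)/5) = -454043/(-137/8 + (I*sqrt(430))/5) = -454043/(-137/8 + I*sqrt(430)/5)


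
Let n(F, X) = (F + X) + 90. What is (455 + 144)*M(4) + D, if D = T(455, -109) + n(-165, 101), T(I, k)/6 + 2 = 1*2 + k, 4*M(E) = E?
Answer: -29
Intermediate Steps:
M(E) = E/4
T(I, k) = 6*k (T(I, k) = -12 + 6*(1*2 + k) = -12 + 6*(2 + k) = -12 + (12 + 6*k) = 6*k)
n(F, X) = 90 + F + X
D = -628 (D = 6*(-109) + (90 - 165 + 101) = -654 + 26 = -628)
(455 + 144)*M(4) + D = (455 + 144)*((1/4)*4) - 628 = 599*1 - 628 = 599 - 628 = -29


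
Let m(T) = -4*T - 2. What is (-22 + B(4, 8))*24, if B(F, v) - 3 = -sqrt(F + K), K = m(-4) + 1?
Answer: -456 - 24*sqrt(19) ≈ -560.61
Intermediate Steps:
m(T) = -2 - 4*T
K = 15 (K = (-2 - 4*(-4)) + 1 = (-2 + 16) + 1 = 14 + 1 = 15)
B(F, v) = 3 - sqrt(15 + F) (B(F, v) = 3 - sqrt(F + 15) = 3 - sqrt(15 + F))
(-22 + B(4, 8))*24 = (-22 + (3 - sqrt(15 + 4)))*24 = (-22 + (3 - sqrt(19)))*24 = (-19 - sqrt(19))*24 = -456 - 24*sqrt(19)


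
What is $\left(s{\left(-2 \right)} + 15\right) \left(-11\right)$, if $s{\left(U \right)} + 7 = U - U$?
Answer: $-88$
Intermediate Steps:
$s{\left(U \right)} = -7$ ($s{\left(U \right)} = -7 + \left(U - U\right) = -7 + 0 = -7$)
$\left(s{\left(-2 \right)} + 15\right) \left(-11\right) = \left(-7 + 15\right) \left(-11\right) = 8 \left(-11\right) = -88$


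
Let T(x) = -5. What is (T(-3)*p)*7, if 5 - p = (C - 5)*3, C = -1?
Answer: -805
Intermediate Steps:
p = 23 (p = 5 - (-1 - 5)*3 = 5 - (-6)*3 = 5 - 1*(-18) = 5 + 18 = 23)
(T(-3)*p)*7 = -5*23*7 = -115*7 = -805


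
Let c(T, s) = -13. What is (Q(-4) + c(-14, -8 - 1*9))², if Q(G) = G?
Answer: 289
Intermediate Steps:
(Q(-4) + c(-14, -8 - 1*9))² = (-4 - 13)² = (-17)² = 289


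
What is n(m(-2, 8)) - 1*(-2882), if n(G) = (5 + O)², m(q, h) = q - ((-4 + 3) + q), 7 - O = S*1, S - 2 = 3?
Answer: 2931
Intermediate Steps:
S = 5 (S = 2 + 3 = 5)
O = 2 (O = 7 - 5 = 2)
m(q, h) = 1 (m(q, h) = q - (-1 + q) = q + (1 - q) = 1)
n(G) = 49 (n(G) = (5 + 2)² = 7² = 49)
n(m(-2, 8)) - 1*(-2882) = 49 - 1*(-2882) = 49 + 2882 = 2931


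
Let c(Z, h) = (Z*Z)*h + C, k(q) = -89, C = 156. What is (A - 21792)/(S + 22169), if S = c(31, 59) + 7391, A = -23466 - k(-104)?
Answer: -45169/86415 ≈ -0.52270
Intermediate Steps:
c(Z, h) = 156 + h*Z² (c(Z, h) = (Z*Z)*h + 156 = Z²*h + 156 = h*Z² + 156 = 156 + h*Z²)
A = -23377 (A = -23466 - 1*(-89) = -23466 + 89 = -23377)
S = 64246 (S = (156 + 59*31²) + 7391 = (156 + 59*961) + 7391 = (156 + 56699) + 7391 = 56855 + 7391 = 64246)
(A - 21792)/(S + 22169) = (-23377 - 21792)/(64246 + 22169) = -45169/86415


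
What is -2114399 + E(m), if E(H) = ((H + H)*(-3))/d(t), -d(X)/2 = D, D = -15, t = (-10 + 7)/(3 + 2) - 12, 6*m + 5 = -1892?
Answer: -63430073/30 ≈ -2.1143e+6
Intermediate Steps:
m = -1897/6 (m = -⅚ + (⅙)*(-1892) = -⅚ - 946/3 = -1897/6 ≈ -316.17)
t = -63/5 (t = -3/5 - 12 = -3*⅕ - 12 = -⅗ - 12 = -63/5 ≈ -12.600)
d(X) = 30 (d(X) = -2*(-15) = 30)
E(H) = -H/5 (E(H) = ((H + H)*(-3))/30 = ((2*H)*(-3))*(1/30) = -6*H*(1/30) = -H/5)
-2114399 + E(m) = -2114399 - ⅕*(-1897/6) = -2114399 + 1897/30 = -63430073/30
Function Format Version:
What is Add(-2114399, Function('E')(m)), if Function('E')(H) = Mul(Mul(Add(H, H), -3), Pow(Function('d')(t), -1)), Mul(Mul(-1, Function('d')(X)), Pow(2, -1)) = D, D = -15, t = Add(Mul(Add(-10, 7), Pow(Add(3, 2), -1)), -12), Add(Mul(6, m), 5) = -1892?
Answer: Rational(-63430073, 30) ≈ -2.1143e+6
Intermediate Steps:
m = Rational(-1897, 6) (m = Add(Rational(-5, 6), Mul(Rational(1, 6), -1892)) = Add(Rational(-5, 6), Rational(-946, 3)) = Rational(-1897, 6) ≈ -316.17)
t = Rational(-63, 5) (t = Add(Mul(-3, Pow(5, -1)), -12) = Add(Mul(-3, Rational(1, 5)), -12) = Add(Rational(-3, 5), -12) = Rational(-63, 5) ≈ -12.600)
Function('d')(X) = 30 (Function('d')(X) = Mul(-2, -15) = 30)
Function('E')(H) = Mul(Rational(-1, 5), H) (Function('E')(H) = Mul(Mul(Add(H, H), -3), Pow(30, -1)) = Mul(Mul(Mul(2, H), -3), Rational(1, 30)) = Mul(Mul(-6, H), Rational(1, 30)) = Mul(Rational(-1, 5), H))
Add(-2114399, Function('E')(m)) = Add(-2114399, Mul(Rational(-1, 5), Rational(-1897, 6))) = Add(-2114399, Rational(1897, 30)) = Rational(-63430073, 30)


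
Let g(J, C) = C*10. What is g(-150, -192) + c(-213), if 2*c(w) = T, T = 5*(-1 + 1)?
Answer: -1920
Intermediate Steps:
g(J, C) = 10*C
T = 0 (T = 5*0 = 0)
c(w) = 0 (c(w) = (1/2)*0 = 0)
g(-150, -192) + c(-213) = 10*(-192) + 0 = -1920 + 0 = -1920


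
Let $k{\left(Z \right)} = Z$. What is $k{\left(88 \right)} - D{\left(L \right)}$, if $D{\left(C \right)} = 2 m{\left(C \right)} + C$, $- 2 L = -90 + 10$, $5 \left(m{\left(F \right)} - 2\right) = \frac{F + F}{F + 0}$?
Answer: $\frac{216}{5} \approx 43.2$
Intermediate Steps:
$m{\left(F \right)} = \frac{12}{5}$ ($m{\left(F \right)} = 2 + \frac{\left(F + F\right) \frac{1}{F + 0}}{5} = 2 + \frac{2 F \frac{1}{F}}{5} = 2 + \frac{1}{5} \cdot 2 = 2 + \frac{2}{5} = \frac{12}{5}$)
$L = 40$ ($L = - \frac{-90 + 10}{2} = \left(- \frac{1}{2}\right) \left(-80\right) = 40$)
$D{\left(C \right)} = \frac{24}{5} + C$ ($D{\left(C \right)} = 2 \cdot \frac{12}{5} + C = \frac{24}{5} + C$)
$k{\left(88 \right)} - D{\left(L \right)} = 88 - \left(\frac{24}{5} + 40\right) = 88 - \frac{224}{5} = \frac{216}{5}$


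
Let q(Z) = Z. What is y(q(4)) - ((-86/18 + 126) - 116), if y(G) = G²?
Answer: 97/9 ≈ 10.778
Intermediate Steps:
y(q(4)) - ((-86/18 + 126) - 116) = 4² - ((-86/18 + 126) - 116) = 16 - ((-86*1/18 + 126) - 116) = 16 - ((-43/9 + 126) - 116) = 16 - (1091/9 - 116) = 16 - 1*47/9 = 16 - 47/9 = 97/9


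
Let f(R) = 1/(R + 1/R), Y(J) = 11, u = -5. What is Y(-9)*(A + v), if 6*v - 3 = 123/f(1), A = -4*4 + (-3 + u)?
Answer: 385/2 ≈ 192.50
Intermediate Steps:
A = -24 (A = -4*4 + (-3 - 5) = -16 - 8 = -24)
v = 83/2 (v = ½ + (123/((1/(1 + 1²))))/6 = ½ + (123/((1/(1 + 1))))/6 = ½ + (123/((1/2)))/6 = ½ + (123/((1*(½))))/6 = ½ + (123/(½))/6 = ½ + (123*2)/6 = ½ + (⅙)*246 = ½ + 41 = 83/2 ≈ 41.500)
Y(-9)*(A + v) = 11*(-24 + 83/2) = 11*(35/2) = 385/2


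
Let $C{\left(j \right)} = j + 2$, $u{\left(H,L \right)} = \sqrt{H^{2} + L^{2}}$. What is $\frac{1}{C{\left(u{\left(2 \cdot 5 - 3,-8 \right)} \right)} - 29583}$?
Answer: $- \frac{29581}{875035448} - \frac{\sqrt{113}}{875035448} \approx -3.3818 \cdot 10^{-5}$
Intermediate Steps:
$C{\left(j \right)} = 2 + j$
$\frac{1}{C{\left(u{\left(2 \cdot 5 - 3,-8 \right)} \right)} - 29583} = \frac{1}{\left(2 + \sqrt{\left(2 \cdot 5 - 3\right)^{2} + \left(-8\right)^{2}}\right) - 29583} = \frac{1}{\left(2 + \sqrt{\left(10 - 3\right)^{2} + 64}\right) - 29583} = \frac{1}{\left(2 + \sqrt{7^{2} + 64}\right) - 29583} = \frac{1}{\left(2 + \sqrt{49 + 64}\right) - 29583} = \frac{1}{\left(2 + \sqrt{113}\right) - 29583} = \frac{1}{-29581 + \sqrt{113}}$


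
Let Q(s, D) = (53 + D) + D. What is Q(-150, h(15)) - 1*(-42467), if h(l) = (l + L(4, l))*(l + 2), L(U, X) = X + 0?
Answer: 43540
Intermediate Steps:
L(U, X) = X
h(l) = 2*l*(2 + l) (h(l) = (l + l)*(l + 2) = (2*l)*(2 + l) = 2*l*(2 + l))
Q(s, D) = 53 + 2*D
Q(-150, h(15)) - 1*(-42467) = (53 + 2*(2*15*(2 + 15))) - 1*(-42467) = (53 + 2*(2*15*17)) + 42467 = (53 + 2*510) + 42467 = (53 + 1020) + 42467 = 1073 + 42467 = 43540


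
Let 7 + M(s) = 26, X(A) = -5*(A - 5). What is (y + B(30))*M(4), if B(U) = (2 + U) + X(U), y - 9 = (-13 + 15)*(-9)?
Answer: -1938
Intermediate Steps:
y = -9 (y = 9 + (-13 + 15)*(-9) = 9 + 2*(-9) = 9 - 18 = -9)
X(A) = 25 - 5*A (X(A) = -5*(-5 + A) = 25 - 5*A)
M(s) = 19 (M(s) = -7 + 26 = 19)
B(U) = 27 - 4*U (B(U) = (2 + U) + (25 - 5*U) = 27 - 4*U)
(y + B(30))*M(4) = (-9 + (27 - 4*30))*19 = (-9 + (27 - 120))*19 = (-9 - 93)*19 = -102*19 = -1938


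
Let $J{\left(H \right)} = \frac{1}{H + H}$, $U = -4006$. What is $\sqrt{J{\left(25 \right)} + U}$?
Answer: $\frac{i \sqrt{400598}}{10} \approx 63.293 i$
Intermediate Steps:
$J{\left(H \right)} = \frac{1}{2 H}$
$\sqrt{J{\left(25 \right)} + U} = \sqrt{\frac{1}{2 \cdot 25} - 4006} = \sqrt{\frac{1}{2} \cdot \frac{1}{25} - 4006} = \sqrt{\frac{1}{50} - 4006} = \sqrt{- \frac{200299}{50}} = \frac{i \sqrt{400598}}{10}$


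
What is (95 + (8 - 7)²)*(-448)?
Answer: -43008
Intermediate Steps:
(95 + (8 - 7)²)*(-448) = (95 + 1²)*(-448) = (95 + 1)*(-448) = 96*(-448) = -43008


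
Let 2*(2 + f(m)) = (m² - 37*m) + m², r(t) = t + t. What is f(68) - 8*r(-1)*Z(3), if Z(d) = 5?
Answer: 3444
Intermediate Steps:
r(t) = 2*t
f(m) = -2 + m² - 37*m/2 (f(m) = -2 + ((m² - 37*m) + m²)/2 = -2 + (-37*m + 2*m²)/2 = -2 + (m² - 37*m/2) = -2 + m² - 37*m/2)
f(68) - 8*r(-1)*Z(3) = (-2 + 68² - 37/2*68) - 8*(2*(-1))*5 = (-2 + 4624 - 1258) - 8*(-2)*5 = 3364 - (-16)*5 = 3364 - 1*(-80) = 3364 + 80 = 3444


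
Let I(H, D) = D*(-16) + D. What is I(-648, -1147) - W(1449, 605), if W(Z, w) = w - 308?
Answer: 16908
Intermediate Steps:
I(H, D) = -15*D (I(H, D) = -16*D + D = -15*D)
W(Z, w) = -308 + w
I(-648, -1147) - W(1449, 605) = -15*(-1147) - (-308 + 605) = 17205 - 1*297 = 17205 - 297 = 16908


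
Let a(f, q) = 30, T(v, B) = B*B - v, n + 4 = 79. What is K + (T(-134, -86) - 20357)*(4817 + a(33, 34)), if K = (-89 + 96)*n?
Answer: -62171944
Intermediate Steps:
n = 75 (n = -4 + 79 = 75)
T(v, B) = B² - v
K = 525 (K = (-89 + 96)*75 = 7*75 = 525)
K + (T(-134, -86) - 20357)*(4817 + a(33, 34)) = 525 + (((-86)² - 1*(-134)) - 20357)*(4817 + 30) = 525 + ((7396 + 134) - 20357)*4847 = 525 + (7530 - 20357)*4847 = 525 - 12827*4847 = 525 - 62172469 = -62171944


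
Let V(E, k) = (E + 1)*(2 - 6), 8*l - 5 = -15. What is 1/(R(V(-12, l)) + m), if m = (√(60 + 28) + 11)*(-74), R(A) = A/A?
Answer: -813/179081 + 148*√22/179081 ≈ -0.00066349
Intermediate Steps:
l = -5/4 (l = 5/8 + (⅛)*(-15) = 5/8 - 15/8 = -5/4 ≈ -1.2500)
V(E, k) = -4 - 4*E (V(E, k) = (1 + E)*(-4) = -4 - 4*E)
R(A) = 1
m = -814 - 148*√22 (m = (√88 + 11)*(-74) = (2*√22 + 11)*(-74) = (11 + 2*√22)*(-74) = -814 - 148*√22 ≈ -1508.2)
1/(R(V(-12, l)) + m) = 1/(1 + (-814 - 148*√22)) = 1/(-813 - 148*√22)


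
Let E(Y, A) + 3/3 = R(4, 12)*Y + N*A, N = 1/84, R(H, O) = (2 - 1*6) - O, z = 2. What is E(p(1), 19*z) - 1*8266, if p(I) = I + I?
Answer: -348539/42 ≈ -8298.5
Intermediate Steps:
R(H, O) = -4 - O (R(H, O) = (2 - 6) - O = -4 - O)
N = 1/84 ≈ 0.011905
p(I) = 2*I
E(Y, A) = -1 - 16*Y + A/84 (E(Y, A) = -1 + ((-4 - 1*12)*Y + A/84) = -1 + ((-4 - 12)*Y + A/84) = -1 + (-16*Y + A/84) = -1 - 16*Y + A/84)
E(p(1), 19*z) - 1*8266 = (-1 - 32 + (19*2)/84) - 1*8266 = (-1 - 16*2 + (1/84)*38) - 8266 = (-1 - 32 + 19/42) - 8266 = -1367/42 - 8266 = -348539/42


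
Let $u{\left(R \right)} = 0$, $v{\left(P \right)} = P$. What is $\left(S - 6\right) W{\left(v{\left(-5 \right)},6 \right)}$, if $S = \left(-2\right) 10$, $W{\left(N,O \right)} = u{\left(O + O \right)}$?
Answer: $0$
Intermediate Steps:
$W{\left(N,O \right)} = 0$
$S = -20$
$\left(S - 6\right) W{\left(v{\left(-5 \right)},6 \right)} = \left(-20 - 6\right) 0 = \left(-26\right) 0 = 0$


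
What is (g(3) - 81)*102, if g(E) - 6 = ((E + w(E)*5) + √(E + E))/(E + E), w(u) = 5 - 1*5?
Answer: -7599 + 17*√6 ≈ -7557.4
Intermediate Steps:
w(u) = 0 (w(u) = 5 - 5 = 0)
g(E) = 6 + (E + √2*√E)/(2*E) (g(E) = 6 + ((E + 0*5) + √(E + E))/(E + E) = 6 + ((E + 0) + √(2*E))/((2*E)) = 6 + (E + √2*√E)*(1/(2*E)) = 6 + (E + √2*√E)/(2*E))
(g(3) - 81)*102 = ((13/2 + √2/(2*√3)) - 81)*102 = ((13/2 + √2*(√3/3)/2) - 81)*102 = ((13/2 + √6/6) - 81)*102 = (-149/2 + √6/6)*102 = -7599 + 17*√6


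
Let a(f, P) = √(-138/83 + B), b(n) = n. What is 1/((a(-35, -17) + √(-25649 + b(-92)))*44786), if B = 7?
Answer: 83/(44786*(√36769 + 83*I*√25741)) ≈ 2.0036e-9 - 1.3914e-7*I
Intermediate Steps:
a(f, P) = √36769/83 (a(f, P) = √(-138/83 + 7) = √(443/83) = √36769/83)
1/((a(-35, -17) + √(-25649 + b(-92)))*44786) = 1/((√36769/83 + √(-25649 - 92))*44786) = (1/44786)/(√36769/83 + √(-25741)) = (1/44786)/(√36769/83 + I*√25741) = 1/(44786*(√36769/83 + I*√25741))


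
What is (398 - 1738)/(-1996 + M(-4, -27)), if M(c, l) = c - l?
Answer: 1340/1973 ≈ 0.67917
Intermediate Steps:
(398 - 1738)/(-1996 + M(-4, -27)) = (398 - 1738)/(-1996 + (-4 - 1*(-27))) = -1340/(-1996 + (-4 + 27)) = -1340/(-1996 + 23) = -1340/(-1973) = -1340*(-1/1973) = 1340/1973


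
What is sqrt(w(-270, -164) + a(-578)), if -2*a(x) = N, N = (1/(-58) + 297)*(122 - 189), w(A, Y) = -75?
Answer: 35*sqrt(27115)/58 ≈ 99.368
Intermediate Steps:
N = -1154075/58 (N = (-1/58 + 297)*(-67) = (17225/58)*(-67) = -1154075/58 ≈ -19898.)
a(x) = 1154075/116 (a(x) = -1/2*(-1154075/58) = 1154075/116)
sqrt(w(-270, -164) + a(-578)) = sqrt(-75 + 1154075/116) = sqrt(1145375/116) = 35*sqrt(27115)/58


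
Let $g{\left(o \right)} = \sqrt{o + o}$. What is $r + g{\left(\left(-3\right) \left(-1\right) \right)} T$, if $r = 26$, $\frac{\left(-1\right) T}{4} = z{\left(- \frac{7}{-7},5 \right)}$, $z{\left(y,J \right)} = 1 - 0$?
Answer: $26 - 4 \sqrt{6} \approx 16.202$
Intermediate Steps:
$z{\left(y,J \right)} = 1$ ($z{\left(y,J \right)} = 1 + 0 = 1$)
$g{\left(o \right)} = \sqrt{2} \sqrt{o}$ ($g{\left(o \right)} = \sqrt{2 o} = \sqrt{2} \sqrt{o}$)
$T = -4$ ($T = \left(-4\right) 1 = -4$)
$r + g{\left(\left(-3\right) \left(-1\right) \right)} T = 26 + \sqrt{2} \sqrt{\left(-3\right) \left(-1\right)} \left(-4\right) = 26 + \sqrt{2} \sqrt{3} \left(-4\right) = 26 + \sqrt{6} \left(-4\right) = 26 - 4 \sqrt{6}$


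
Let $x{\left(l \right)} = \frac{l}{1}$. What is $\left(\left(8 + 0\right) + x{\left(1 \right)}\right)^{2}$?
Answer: $81$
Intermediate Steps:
$x{\left(l \right)} = l$ ($x{\left(l \right)} = l 1 = l$)
$\left(\left(8 + 0\right) + x{\left(1 \right)}\right)^{2} = \left(\left(8 + 0\right) + 1\right)^{2} = \left(8 + 1\right)^{2} = 9^{2} = 81$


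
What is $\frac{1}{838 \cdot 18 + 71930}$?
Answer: $\frac{1}{87014} \approx 1.1492 \cdot 10^{-5}$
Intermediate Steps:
$\frac{1}{838 \cdot 18 + 71930} = \frac{1}{15084 + 71930} = \frac{1}{87014}$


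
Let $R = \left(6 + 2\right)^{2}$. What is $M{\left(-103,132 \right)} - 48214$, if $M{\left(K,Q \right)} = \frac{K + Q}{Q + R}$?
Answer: $- \frac{9449915}{196} \approx -48214.0$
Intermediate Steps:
$R = 64$ ($R = 8^{2} = 64$)
$M{\left(K,Q \right)} = \frac{K + Q}{64 + Q}$ ($M{\left(K,Q \right)} = \frac{K + Q}{Q + 64} = \frac{K + Q}{64 + Q}$)
$M{\left(-103,132 \right)} - 48214 = \frac{-103 + 132}{64 + 132} - 48214 = \frac{1}{196} \cdot 29 - 48214 = \frac{29}{196} - 48214 = - \frac{9449915}{196}$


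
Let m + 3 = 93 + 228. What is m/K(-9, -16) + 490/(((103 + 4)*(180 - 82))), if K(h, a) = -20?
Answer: -16963/1070 ≈ -15.853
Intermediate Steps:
m = 318 (m = -3 + (93 + 228) = -3 + 321 = 318)
m/K(-9, -16) + 490/(((103 + 4)*(180 - 82))) = 318/(-20) + 490/(((103 + 4)*(180 - 82))) = 318*(-1/20) + 490/((107*98)) = -159/10 + 490/10486 = -159/10 + 490*(1/10486) = -159/10 + 5/107 = -16963/1070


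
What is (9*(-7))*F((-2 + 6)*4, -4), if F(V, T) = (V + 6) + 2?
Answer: -1512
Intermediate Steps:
F(V, T) = 8 + V (F(V, T) = (6 + V) + 2 = 8 + V)
(9*(-7))*F((-2 + 6)*4, -4) = (9*(-7))*(8 + (-2 + 6)*4) = -63*(8 + 4*4) = -63*(8 + 16) = -63*24 = -1512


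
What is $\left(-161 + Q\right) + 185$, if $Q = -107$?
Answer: $-83$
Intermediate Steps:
$\left(-161 + Q\right) + 185 = \left(-161 - 107\right) + 185 = -268 + 185 = -83$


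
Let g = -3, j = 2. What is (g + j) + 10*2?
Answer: 19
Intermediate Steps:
(g + j) + 10*2 = (-3 + 2) + 10*2 = -1 + 20 = 19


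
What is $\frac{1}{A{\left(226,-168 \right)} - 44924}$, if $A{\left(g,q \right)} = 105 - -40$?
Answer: $- \frac{1}{44779} \approx -2.2332 \cdot 10^{-5}$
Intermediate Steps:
$A{\left(g,q \right)} = 145$ ($A{\left(g,q \right)} = 105 + 40 = 145$)
$\frac{1}{A{\left(226,-168 \right)} - 44924} = \frac{1}{145 - 44924} = \frac{1}{-44779} = - \frac{1}{44779}$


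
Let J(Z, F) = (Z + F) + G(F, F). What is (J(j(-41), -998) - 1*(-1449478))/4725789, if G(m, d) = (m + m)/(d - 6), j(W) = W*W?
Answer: 363990910/1186173039 ≈ 0.30686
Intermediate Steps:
j(W) = W²
G(m, d) = 2*m/(-6 + d) (G(m, d) = (2*m)/(-6 + d) = 2*m/(-6 + d))
J(Z, F) = F + Z + 2*F/(-6 + F) (J(Z, F) = (Z + F) + 2*F/(-6 + F) = (F + Z) + 2*F/(-6 + F) = F + Z + 2*F/(-6 + F))
(J(j(-41), -998) - 1*(-1449478))/4725789 = ((2*(-998) + (-6 - 998)*(-998 + (-41)²))/(-6 - 998) - 1*(-1449478))/4725789 = ((-1996 - 1004*(-998 + 1681))/(-1004) + 1449478)*(1/4725789) = (-(-1996 - 1004*683)/1004 + 1449478)*(1/4725789) = (-(-1996 - 685732)/1004 + 1449478)*(1/4725789) = (-1/1004*(-687728) + 1449478)*(1/4725789) = (171932/251 + 1449478)*(1/4725789) = (363990910/251)*(1/4725789) = 363990910/1186173039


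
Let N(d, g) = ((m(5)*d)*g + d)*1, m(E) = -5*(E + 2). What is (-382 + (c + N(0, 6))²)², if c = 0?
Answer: 145924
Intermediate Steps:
m(E) = -10 - 5*E (m(E) = -5*(2 + E) = -10 - 5*E)
N(d, g) = d - 35*d*g (N(d, g) = (((-10 - 5*5)*d)*g + d)*1 = (((-10 - 25)*d)*g + d)*1 = ((-35*d)*g + d)*1 = (-35*d*g + d)*1 = (d - 35*d*g)*1 = d - 35*d*g)
(-382 + (c + N(0, 6))²)² = (-382 + (0 + 0*(1 - 35*6))²)² = (-382 + (0 + 0*(1 - 210))²)² = (-382 + (0 + 0*(-209))²)² = (-382 + (0 + 0)²)² = (-382 + 0²)² = (-382 + 0)² = (-382)² = 145924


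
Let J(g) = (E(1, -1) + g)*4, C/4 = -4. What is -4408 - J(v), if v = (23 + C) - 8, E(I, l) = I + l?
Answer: -4404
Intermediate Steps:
C = -16 (C = 4*(-4) = -16)
v = -1 (v = (23 - 16) - 8 = 7 - 8 = -1)
J(g) = 4*g (J(g) = ((1 - 1) + g)*4 = (0 + g)*4 = g*4 = 4*g)
-4408 - J(v) = -4408 - 4*(-1) = -4408 - 1*(-4) = -4408 + 4 = -4404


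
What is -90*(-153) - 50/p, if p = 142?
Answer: 977645/71 ≈ 13770.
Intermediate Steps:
-90*(-153) - 50/p = -90*(-153) - 50/142 = 13770 - 50*1/142 = 13770 - 25/71 = 977645/71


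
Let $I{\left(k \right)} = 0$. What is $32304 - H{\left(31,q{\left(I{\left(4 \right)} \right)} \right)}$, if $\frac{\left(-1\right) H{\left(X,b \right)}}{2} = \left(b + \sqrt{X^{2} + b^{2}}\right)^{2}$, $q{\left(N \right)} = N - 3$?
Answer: $34262 - 12 \sqrt{970} \approx 33888.0$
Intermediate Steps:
$q{\left(N \right)} = -3 + N$
$H{\left(X,b \right)} = - 2 \left(b + \sqrt{X^{2} + b^{2}}\right)^{2}$
$32304 - H{\left(31,q{\left(I{\left(4 \right)} \right)} \right)} = 32304 - - 2 \left(\left(-3 + 0\right) + \sqrt{31^{2} + \left(-3 + 0\right)^{2}}\right)^{2} = 32304 - - 2 \left(-3 + \sqrt{961 + \left(-3\right)^{2}}\right)^{2} = 32304 - - 2 \left(-3 + \sqrt{961 + 9}\right)^{2} = 32304 - - 2 \left(-3 + \sqrt{970}\right)^{2} = 32304 + 2 \left(-3 + \sqrt{970}\right)^{2}$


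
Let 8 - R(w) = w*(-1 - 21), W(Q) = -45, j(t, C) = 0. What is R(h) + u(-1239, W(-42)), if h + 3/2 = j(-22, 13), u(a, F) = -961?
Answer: -986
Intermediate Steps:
h = -3/2 (h = -3/2 + 0 = -3/2 ≈ -1.5000)
R(w) = 8 + 22*w (R(w) = 8 - w*(-1 - 21) = 8 - w*(-22) = 8 - (-22)*w = 8 + 22*w)
R(h) + u(-1239, W(-42)) = (8 + 22*(-3/2)) - 961 = (8 - 33) - 961 = -25 - 961 = -986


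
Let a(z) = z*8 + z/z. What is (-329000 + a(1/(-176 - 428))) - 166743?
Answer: -74857044/151 ≈ -4.9574e+5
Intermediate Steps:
a(z) = 1 + 8*z (a(z) = 8*z + 1 = 1 + 8*z)
(-329000 + a(1/(-176 - 428))) - 166743 = (-329000 + (1 + 8/(-176 - 428))) - 166743 = (-329000 + (1 + 8/(-604))) - 166743 = (-329000 + (1 + 8*(-1/604))) - 166743 = (-329000 + (1 - 2/151)) - 166743 = (-329000 + 149/151) - 166743 = -49678851/151 - 166743 = -74857044/151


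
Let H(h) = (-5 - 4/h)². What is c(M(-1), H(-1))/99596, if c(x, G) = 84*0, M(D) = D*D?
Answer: 0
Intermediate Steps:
M(D) = D²
c(x, G) = 0
c(M(-1), H(-1))/99596 = 0/99596 = 0*(1/99596) = 0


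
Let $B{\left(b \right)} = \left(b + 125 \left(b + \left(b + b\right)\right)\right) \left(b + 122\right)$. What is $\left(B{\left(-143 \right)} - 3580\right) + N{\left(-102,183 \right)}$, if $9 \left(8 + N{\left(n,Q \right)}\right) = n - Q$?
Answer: $\frac{3376525}{3} \approx 1.1255 \cdot 10^{6}$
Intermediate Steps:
$N{\left(n,Q \right)} = -8 - \frac{Q}{9} + \frac{n}{9}$ ($N{\left(n,Q \right)} = -8 + \frac{n - Q}{9} = -8 - \left(- \frac{n}{9} + \frac{Q}{9}\right) = -8 - \frac{Q}{9} + \frac{n}{9}$)
$B{\left(b \right)} = 376 b \left(122 + b\right)$ ($B{\left(b \right)} = \left(b + 125 \left(b + 2 b\right)\right) \left(122 + b\right) = \left(b + 125 \cdot 3 b\right) \left(122 + b\right) = \left(b + 375 b\right) \left(122 + b\right) = 376 b \left(122 + b\right)$)
$\left(B{\left(-143 \right)} - 3580\right) + N{\left(-102,183 \right)} = \left(376 \left(-143\right) \left(122 - 143\right) - 3580\right) - \frac{119}{3} = \left(376 \left(-143\right) \left(-21\right) - 3580\right) - \frac{119}{3} = \left(1129128 - 3580\right) - \frac{119}{3} = 1125548 - \frac{119}{3} = \frac{3376525}{3}$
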